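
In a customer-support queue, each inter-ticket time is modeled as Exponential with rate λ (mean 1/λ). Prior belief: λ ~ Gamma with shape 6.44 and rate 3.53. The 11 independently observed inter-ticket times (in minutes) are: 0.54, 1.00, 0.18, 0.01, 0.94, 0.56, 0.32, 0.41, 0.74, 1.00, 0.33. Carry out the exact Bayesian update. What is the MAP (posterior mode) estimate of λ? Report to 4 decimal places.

With a Gamma(shape α, rate β) prior on the exponential rate λ, the posterior after n observations with total T = Σxᵢ is Gamma(α+n, β+T).
Sum of observations T = 6.03 minutes; n = 11.
Posterior: Gamma(6.44+11, 3.53+6.03) = Gamma(17.44, 9.56).
Mode = (α−1)/β = 1.7197.

1.7197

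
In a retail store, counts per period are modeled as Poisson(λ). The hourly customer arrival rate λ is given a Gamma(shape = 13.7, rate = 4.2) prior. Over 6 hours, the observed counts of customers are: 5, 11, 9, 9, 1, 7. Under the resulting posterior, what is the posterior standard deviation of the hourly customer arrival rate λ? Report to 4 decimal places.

0.7317

With a Gamma(shape α, rate β) prior, the Poisson likelihood is conjugate: the posterior is Gamma(α + ΣXᵢ, β + n).
Sum of counts S = 42 over n = 6 hours.
Posterior: Gamma(α+S, β+n) = Gamma(13.7+42, 4.2+6) = Gamma(55.7, 10.2).
SD = √α/β = √55.7/10.2 = 0.7317.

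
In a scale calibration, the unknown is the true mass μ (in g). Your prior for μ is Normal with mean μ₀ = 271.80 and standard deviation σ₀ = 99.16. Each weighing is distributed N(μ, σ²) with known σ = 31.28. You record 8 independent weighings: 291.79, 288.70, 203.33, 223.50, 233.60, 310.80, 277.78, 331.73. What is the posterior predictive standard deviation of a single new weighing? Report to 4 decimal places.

33.1548

For Normal data with known variance σ², a Normal(μ₀, σ₀²) prior on μ is conjugate. Posterior precision = 1/σ₀² + n/σ²; posterior mean is the precision-weighted average of μ₀ and x̄.
σ₀² = 99.16² = 9832.7056, σ² = 31.28² = 978.4384; σ² + n·σ₀² = 978.4384 + 8·9832.7056 = 79640.0832.
Posterior precision = 1/σ₀² + n/σ² = 1/9832.7056 + 8/978.4384 = (σ² + n·σ₀²)/(σ₀²σ²) = 79640.0832/(9832.7056·978.4384); posterior variance σₙ² = σ₀²σ²/(σ² + n·σ₀²) = 9832.7056·978.4384/79640.0832 = 120.802193.
Predictive variance for one new observation = σₙ² + σ² = 9832.7056·978.4384/79640.0832 + 978.4384 = σ²·(σ₀² + 79640.0832)/79640.0832 = 978.4384·89472.7888/79640.0832 = 1099.240593; SD = √(978.4384·89472.7888/79640.0832) = 33.1548.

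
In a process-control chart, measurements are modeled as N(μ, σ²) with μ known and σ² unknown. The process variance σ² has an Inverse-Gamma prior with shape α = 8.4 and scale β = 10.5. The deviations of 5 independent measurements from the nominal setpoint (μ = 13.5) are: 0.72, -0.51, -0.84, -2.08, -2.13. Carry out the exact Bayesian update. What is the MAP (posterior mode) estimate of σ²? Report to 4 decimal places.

1.3171

With known mean μ and an Inverse-Gamma(α, β) prior on σ², the Normal likelihood is conjugate: posterior is Inv-Gamma(α + n/2, β + Σ(xᵢ−μ)²/2).
Σ(xᵢ−μ)² = (0.72)² + (-0.51)² + (-0.84)² + (-2.08)² + (-2.13)² = 10.3474.
Posterior: Inv-Gamma(8.4 + 5/2, 10.5 + 10.3474/2) = Inv-Gamma(10.90, 15.67370).
Mode = β/(α+1) = 15.67370/11.90 = 1.3171.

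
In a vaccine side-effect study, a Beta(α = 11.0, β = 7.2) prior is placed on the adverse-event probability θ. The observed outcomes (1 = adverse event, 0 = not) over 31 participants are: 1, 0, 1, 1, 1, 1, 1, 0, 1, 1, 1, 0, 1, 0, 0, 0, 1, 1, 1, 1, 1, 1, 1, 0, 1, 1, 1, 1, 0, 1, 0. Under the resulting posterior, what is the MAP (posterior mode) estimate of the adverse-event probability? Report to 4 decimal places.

The Beta prior is conjugate to a Binomial/Bernoulli likelihood; the update adds successes to α and failures to β.
Posterior: Beta(α+k, β+n−k) = Beta(11.0+22, 7.2+9) = Beta(33.0, 16.2).
Mode of Beta(a,b) for a,b>1 is (a−1)/(a+b−2) = 32.0/47.2 = 0.6780.

0.6780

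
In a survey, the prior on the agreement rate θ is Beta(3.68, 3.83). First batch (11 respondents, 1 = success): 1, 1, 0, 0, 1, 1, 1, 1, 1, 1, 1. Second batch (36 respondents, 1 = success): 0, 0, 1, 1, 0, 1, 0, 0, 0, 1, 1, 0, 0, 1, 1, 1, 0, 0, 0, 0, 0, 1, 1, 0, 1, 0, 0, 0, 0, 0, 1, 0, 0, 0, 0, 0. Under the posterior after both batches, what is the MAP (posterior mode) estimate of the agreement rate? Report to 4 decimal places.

0.4510

The Beta prior is conjugate to a Binomial/Bernoulli likelihood; the update adds successes to α and failures to β.
After batch 1: Beta(3.68+9, 3.83+2) = Beta(12.68, 5.83).
After batch 2: Beta(12.68+12, 5.83+24) = Beta(24.68, 29.83).
Mode of Beta(a,b) for a,b>1 is (a−1)/(a+b−2) = 23.68/52.51 = 0.4510.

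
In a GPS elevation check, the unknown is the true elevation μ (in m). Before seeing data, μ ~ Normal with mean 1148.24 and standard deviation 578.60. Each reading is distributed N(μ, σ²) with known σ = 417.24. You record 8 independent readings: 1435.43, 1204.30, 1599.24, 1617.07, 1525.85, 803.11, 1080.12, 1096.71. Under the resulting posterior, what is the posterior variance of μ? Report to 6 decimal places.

20432.973246

For Normal data with known variance σ², a Normal(μ₀, σ₀²) prior on μ is conjugate. Posterior precision = 1/σ₀² + n/σ²; posterior mean is the precision-weighted average of μ₀ and x̄.
σ₀² = 578.60² = 334777.96, σ² = 417.24² = 174089.2176; σ² + n·σ₀² = 174089.2176 + 8·334777.96 = 2852312.8976.
Posterior precision = 1/σ₀² + n/σ² = 1/334777.96 + 8/174089.2176 = (σ² + n·σ₀²)/(σ₀²σ²) = 2852312.8976/(334777.96·174089.2176); posterior variance σₙ² = σ₀²σ²/(σ² + n·σ₀²) = 334777.96·174089.2176/2852312.8976 = 20432.973246.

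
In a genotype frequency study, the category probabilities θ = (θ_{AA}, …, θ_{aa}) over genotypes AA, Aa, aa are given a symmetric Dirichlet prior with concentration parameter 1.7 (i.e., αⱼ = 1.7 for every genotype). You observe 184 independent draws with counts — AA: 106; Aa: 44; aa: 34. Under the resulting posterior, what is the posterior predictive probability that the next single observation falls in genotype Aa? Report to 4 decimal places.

The Dirichlet prior is conjugate to the Multinomial likelihood: each posterior αⱼ = prior αⱼ + observed count nⱼ.
Posterior concentration: (107.7, 45.7, 35.7), total = 189.1.
P(next = Aa | data) = α_{Aa}/Σα = 0.2417.

0.2417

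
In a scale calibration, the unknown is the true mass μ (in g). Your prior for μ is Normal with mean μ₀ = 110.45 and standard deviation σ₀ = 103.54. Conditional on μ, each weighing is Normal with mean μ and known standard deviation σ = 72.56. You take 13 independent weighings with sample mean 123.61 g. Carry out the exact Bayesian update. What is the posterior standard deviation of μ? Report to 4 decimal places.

19.7548

For Normal data with known variance σ², a Normal(μ₀, σ₀²) prior on μ is conjugate. Posterior precision = 1/σ₀² + n/σ²; posterior mean is the precision-weighted average of μ₀ and x̄.
σ₀² = 103.54² = 10720.5316, σ² = 72.56² = 5264.9536; σ² + n·σ₀² = 5264.9536 + 13·10720.5316 = 144631.8644.
Posterior precision = 1/σ₀² + n/σ² = 1/10720.5316 + 13/5264.9536 = (σ² + n·σ₀²)/(σ₀²σ²) = 144631.8644/(10720.5316·5264.9536); posterior variance σₙ² = σ₀²σ²/(σ² + n·σ₀²) = 10720.5316·5264.9536/144631.8644 = 390.253570.
Posterior SD = √σₙ² = √(10720.5316·5264.9536/144631.8644) = 19.7548.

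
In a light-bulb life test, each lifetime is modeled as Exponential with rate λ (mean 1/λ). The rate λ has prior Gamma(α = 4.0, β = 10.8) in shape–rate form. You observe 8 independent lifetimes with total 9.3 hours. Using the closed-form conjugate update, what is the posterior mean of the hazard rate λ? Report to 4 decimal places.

0.5970

With a Gamma(shape α, rate β) prior on the exponential rate λ, the posterior after n observations with total T = Σxᵢ is Gamma(α+n, β+T).
Posterior: Gamma(4.0+8, 10.8+9.3) = Gamma(12.0, 20.1).
Posterior mean of λ = α/β = 12.0/20.1 = 0.5970.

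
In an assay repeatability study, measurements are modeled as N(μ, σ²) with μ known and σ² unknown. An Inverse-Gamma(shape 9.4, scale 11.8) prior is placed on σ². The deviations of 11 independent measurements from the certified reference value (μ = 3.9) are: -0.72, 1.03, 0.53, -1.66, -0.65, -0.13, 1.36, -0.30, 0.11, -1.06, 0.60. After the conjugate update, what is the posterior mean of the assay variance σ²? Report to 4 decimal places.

1.1543

With known mean μ and an Inverse-Gamma(α, β) prior on σ², the Normal likelihood is conjugate: posterior is Inv-Gamma(α + n/2, β + Σ(xᵢ−μ)²/2).
Σ(xᵢ−μ)² = (-0.72)² + (1.03)² + (0.53)² + (-1.66)² + (-0.65)² + (-0.13)² + (1.36)² + (-0.30)² + (0.11)² + (-1.06)² + (0.60)² = 8.4905.
Posterior: Inv-Gamma(9.4 + 11/2, 11.8 + 8.4905/2) = Inv-Gamma(14.90, 16.04525).
E[σ²|data] = β/(α−1) = 16.04525/13.90 = 1.1543.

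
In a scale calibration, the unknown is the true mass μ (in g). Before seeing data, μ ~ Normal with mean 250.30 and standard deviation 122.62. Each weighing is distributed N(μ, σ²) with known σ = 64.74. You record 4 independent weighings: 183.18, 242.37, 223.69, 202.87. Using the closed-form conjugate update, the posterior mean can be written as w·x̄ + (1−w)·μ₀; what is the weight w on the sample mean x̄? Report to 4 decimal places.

For Normal data with known variance σ², a Normal(μ₀, σ₀²) prior on μ is conjugate. Posterior precision = 1/σ₀² + n/σ²; posterior mean is the precision-weighted average of μ₀ and x̄.
σ₀² = 122.62² = 15035.6644, σ² = 64.74² = 4191.2676. Prior precision 1/σ₀² = 1/15035.6644; data precision n/σ² = 4/4191.2676.
w = (n/σ²)/(1/σ₀² + n/σ²) = n·σ₀²/(σ² + n·σ₀²) = 4·15035.6644/(4191.2676 + 4·15035.6644) = 60142.6576/64333.9252 = 0.9349.

0.9349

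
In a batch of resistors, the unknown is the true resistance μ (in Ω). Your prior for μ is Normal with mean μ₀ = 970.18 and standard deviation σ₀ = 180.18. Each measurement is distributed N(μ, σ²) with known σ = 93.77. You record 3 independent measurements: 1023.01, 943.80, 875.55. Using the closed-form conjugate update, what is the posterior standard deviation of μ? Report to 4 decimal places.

51.8483

For Normal data with known variance σ², a Normal(μ₀, σ₀²) prior on μ is conjugate. Posterior precision = 1/σ₀² + n/σ²; posterior mean is the precision-weighted average of μ₀ and x̄.
σ₀² = 180.18² = 32464.8324, σ² = 93.77² = 8792.8129; σ² + n·σ₀² = 8792.8129 + 3·32464.8324 = 106187.3101.
Posterior precision = 1/σ₀² + n/σ² = 1/32464.8324 + 3/8792.8129 = (σ² + n·σ₀²)/(σ₀²σ²) = 106187.3101/(32464.8324·8792.8129); posterior variance σₙ² = σ₀²σ²/(σ² + n·σ₀²) = 32464.8324·8792.8129/106187.3101 = 2688.242096.
Posterior SD = √σₙ² = √(32464.8324·8792.8129/106187.3101) = 51.8483.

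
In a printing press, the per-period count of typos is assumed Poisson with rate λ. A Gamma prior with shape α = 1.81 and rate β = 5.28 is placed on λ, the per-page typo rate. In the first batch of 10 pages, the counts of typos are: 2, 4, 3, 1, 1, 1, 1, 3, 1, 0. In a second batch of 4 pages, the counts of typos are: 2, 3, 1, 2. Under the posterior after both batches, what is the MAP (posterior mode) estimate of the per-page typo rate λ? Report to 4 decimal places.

1.3387

With a Gamma(shape α, rate β) prior, the Poisson likelihood is conjugate: the posterior is Gamma(α + ΣXᵢ, β + n).
Batch 1: sum of counts S = 17 over n = 10 pages.
After batch 1: Gamma(α+S, β+n) = Gamma(1.81+17, 5.28+10) = Gamma(18.81, 15.28).
Batch 2: sum of counts S = 8 over n = 4 pages.
After batch 2: Gamma(α+S, β+n) = Gamma(18.81+8, 15.28+4) = Gamma(26.81, 19.28).
Mode of Gamma(α,β) for α≥1 is (α−1)/β = 25.81/19.28 = 1.3387.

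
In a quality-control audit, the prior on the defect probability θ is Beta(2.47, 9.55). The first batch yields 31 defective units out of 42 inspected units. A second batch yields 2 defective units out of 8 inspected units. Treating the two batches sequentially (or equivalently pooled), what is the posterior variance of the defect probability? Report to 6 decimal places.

0.003885

The Beta prior is conjugate to a Binomial/Bernoulli likelihood; the update adds successes to α and failures to β.
After batch 1: Beta(2.47+31, 9.55+11) = Beta(33.47, 20.55).
After batch 2: Beta(33.47+2, 20.55+6) = Beta(35.47, 26.55).
Var = αβ/((α+β)²(α+β+1)) = 35.47·26.55/(62.02²·63.02) = 0.003885.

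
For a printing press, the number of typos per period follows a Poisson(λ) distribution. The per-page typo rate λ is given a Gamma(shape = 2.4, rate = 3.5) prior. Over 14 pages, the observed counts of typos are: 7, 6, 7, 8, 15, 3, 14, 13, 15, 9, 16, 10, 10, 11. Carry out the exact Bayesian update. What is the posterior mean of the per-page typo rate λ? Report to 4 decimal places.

With a Gamma(shape α, rate β) prior, the Poisson likelihood is conjugate: the posterior is Gamma(α + ΣXᵢ, β + n).
Sum of counts S = 144 over n = 14 pages.
Posterior: Gamma(α+S, β+n) = Gamma(2.4+144, 3.5+14) = Gamma(146.4, 17.5).
Posterior mean = α/β = 146.4/17.5 = 8.3657.

8.3657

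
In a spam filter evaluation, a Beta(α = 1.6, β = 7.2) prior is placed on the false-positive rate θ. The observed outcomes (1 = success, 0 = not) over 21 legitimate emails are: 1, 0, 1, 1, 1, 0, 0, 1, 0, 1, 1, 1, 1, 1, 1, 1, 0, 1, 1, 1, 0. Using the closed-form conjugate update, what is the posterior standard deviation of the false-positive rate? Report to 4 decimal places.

The Beta prior is conjugate to a Binomial/Bernoulli likelihood; the update adds successes to α and failures to β.
Posterior: Beta(α+k, β+n−k) = Beta(1.6+15, 7.2+6) = Beta(16.6, 13.2).
Var = αβ/((α+β)²(α+β+1)) = 16.6·13.2/(29.8²·30.8) = 0.00801122; SD = √0.00801122 = 0.0895.

0.0895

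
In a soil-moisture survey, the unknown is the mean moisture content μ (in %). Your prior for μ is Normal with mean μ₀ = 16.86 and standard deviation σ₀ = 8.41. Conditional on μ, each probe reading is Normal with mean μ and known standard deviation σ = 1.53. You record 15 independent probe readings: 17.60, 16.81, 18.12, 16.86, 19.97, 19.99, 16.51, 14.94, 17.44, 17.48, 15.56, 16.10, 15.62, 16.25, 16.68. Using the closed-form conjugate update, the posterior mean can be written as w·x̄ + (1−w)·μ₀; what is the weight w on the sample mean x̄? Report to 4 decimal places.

0.9978

For Normal data with known variance σ², a Normal(μ₀, σ₀²) prior on μ is conjugate. Posterior precision = 1/σ₀² + n/σ²; posterior mean is the precision-weighted average of μ₀ and x̄.
σ₀² = 8.41² = 70.7281, σ² = 1.53² = 2.3409. Prior precision 1/σ₀² = 1/70.7281; data precision n/σ² = 15/2.3409.
w = (n/σ²)/(1/σ₀² + n/σ²) = n·σ₀²/(σ² + n·σ₀²) = 15·70.7281/(2.3409 + 15·70.7281) = 1060.9215/1063.2624 = 0.9978.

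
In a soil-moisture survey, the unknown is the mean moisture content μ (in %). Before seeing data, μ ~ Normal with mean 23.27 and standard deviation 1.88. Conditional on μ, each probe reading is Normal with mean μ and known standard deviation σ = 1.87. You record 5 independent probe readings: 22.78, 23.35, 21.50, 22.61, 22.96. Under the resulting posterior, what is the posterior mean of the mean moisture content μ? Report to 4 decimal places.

22.7441

For Normal data with known variance σ², a Normal(μ₀, σ₀²) prior on μ is conjugate. Posterior precision = 1/σ₀² + n/σ²; posterior mean is the precision-weighted average of μ₀ and x̄.
Σxᵢ = 22.78 + 23.35 + 21.50 + 22.61 + 22.96 = 113.2, so n·x̄ = 113.2.
σ₀² = 1.88² = 3.5344, σ² = 1.87² = 3.4969; σ² + n·σ₀² = 3.4969 + 5·3.5344 = 21.1689.
Posterior mean = (μ₀/σ₀² + n·x̄/σ²)/(1/σ₀² + n/σ²) = (σ²·μ₀ + σ₀²·n·x̄)/(σ² + n·σ₀²) = (3.4969·23.27 + 3.5344·113.2)/21.1689 = 481.466943/21.1689 = 22.7441.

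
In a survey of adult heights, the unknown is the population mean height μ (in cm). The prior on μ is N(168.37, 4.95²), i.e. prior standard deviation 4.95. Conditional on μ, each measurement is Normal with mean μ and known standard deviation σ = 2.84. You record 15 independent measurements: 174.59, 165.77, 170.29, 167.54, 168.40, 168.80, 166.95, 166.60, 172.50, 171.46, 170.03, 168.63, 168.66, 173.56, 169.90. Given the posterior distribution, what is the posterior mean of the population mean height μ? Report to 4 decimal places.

For Normal data with known variance σ², a Normal(μ₀, σ₀²) prior on μ is conjugate. Posterior precision = 1/σ₀² + n/σ²; posterior mean is the precision-weighted average of μ₀ and x̄.
Σxᵢ = 174.59 + 165.77 + 170.29 + 167.54 + 168.40 + 168.80 + 166.95 + 166.60 + 172.50 + 171.46 + 170.03 + 168.63 + 168.66 + 173.56 + 169.90 = 2543.68, so n·x̄ = 2543.68.
σ₀² = 4.95² = 24.5025, σ² = 2.84² = 8.0656; σ² + n·σ₀² = 8.0656 + 15·24.5025 = 375.6031.
Posterior mean = (μ₀/σ₀² + n·x̄/σ²)/(1/σ₀² + n/σ²) = (σ²·μ₀ + σ₀²·n·x̄)/(σ² + n·σ₀²) = (8.0656·168.37 + 24.5025·2543.68)/375.6031 = 63684.524272/375.6031 = 169.5527.

169.5527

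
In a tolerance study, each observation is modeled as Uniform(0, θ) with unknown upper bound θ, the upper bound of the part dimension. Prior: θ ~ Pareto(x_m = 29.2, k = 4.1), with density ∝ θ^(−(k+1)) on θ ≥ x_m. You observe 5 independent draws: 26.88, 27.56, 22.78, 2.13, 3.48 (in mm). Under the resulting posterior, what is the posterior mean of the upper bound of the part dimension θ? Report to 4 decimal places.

A Pareto(scale x_m, shape k) prior on the upper bound θ of Uniform(0, θ) is conjugate: posterior is Pareto(max(x_m, max xᵢ), k + n).
Sample maximum = 27.56; prior scale x_m = 29.2 → posterior scale = max = 29.20.
Posterior shape = 4.1 + 5 = 9.1.
E[θ|data] = k·x_m/(k−1) = 9.1·29.20/8.1 = 32.8049.

32.8049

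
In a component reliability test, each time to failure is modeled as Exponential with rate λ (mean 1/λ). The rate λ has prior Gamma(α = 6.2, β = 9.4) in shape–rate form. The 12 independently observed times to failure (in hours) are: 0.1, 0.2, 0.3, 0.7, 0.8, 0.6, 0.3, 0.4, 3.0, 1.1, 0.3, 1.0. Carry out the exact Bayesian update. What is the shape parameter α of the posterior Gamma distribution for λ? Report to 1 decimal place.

With a Gamma(shape α, rate β) prior on the exponential rate λ, the posterior after n observations with total T = Σxᵢ is Gamma(α+n, β+T).
Sum of observations T = 8.8 hours; n = 12.
Posterior: Gamma(6.2+12, 9.4+8.8) = Gamma(18.2, 18.2).
Posterior α = 18.2.

18.2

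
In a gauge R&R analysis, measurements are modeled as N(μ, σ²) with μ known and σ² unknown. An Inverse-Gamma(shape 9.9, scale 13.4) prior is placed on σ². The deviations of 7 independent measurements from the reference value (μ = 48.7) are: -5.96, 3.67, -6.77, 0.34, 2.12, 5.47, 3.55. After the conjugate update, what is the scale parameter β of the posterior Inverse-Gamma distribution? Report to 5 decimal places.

84.37840

With known mean μ and an Inverse-Gamma(α, β) prior on σ², the Normal likelihood is conjugate: posterior is Inv-Gamma(α + n/2, β + Σ(xᵢ−μ)²/2).
Σ(xᵢ−μ)² = (-5.96)² + (3.67)² + (-6.77)² + (0.34)² + (2.12)² + (5.47)² + (3.55)² = 141.9568.
Posterior: Inv-Gamma(9.9 + 7/2, 13.4 + 141.9568/2) = Inv-Gamma(13.40, 84.37840).
Posterior β = 84.37840.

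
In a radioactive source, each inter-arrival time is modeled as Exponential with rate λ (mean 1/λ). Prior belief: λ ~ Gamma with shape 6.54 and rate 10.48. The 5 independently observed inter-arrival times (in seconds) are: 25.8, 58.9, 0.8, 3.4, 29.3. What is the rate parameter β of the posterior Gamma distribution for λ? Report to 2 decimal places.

With a Gamma(shape α, rate β) prior on the exponential rate λ, the posterior after n observations with total T = Σxᵢ is Gamma(α+n, β+T).
Sum of observations T = 118.2 seconds; n = 5.
Posterior: Gamma(6.54+5, 10.48+118.2) = Gamma(11.54, 128.68).
Posterior β = 128.68.

128.68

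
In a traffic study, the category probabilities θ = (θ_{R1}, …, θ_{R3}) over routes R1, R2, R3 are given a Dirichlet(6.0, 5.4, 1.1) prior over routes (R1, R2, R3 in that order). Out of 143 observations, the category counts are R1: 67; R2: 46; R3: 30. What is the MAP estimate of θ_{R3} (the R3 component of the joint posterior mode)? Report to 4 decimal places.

The Dirichlet prior is conjugate to the Multinomial likelihood: each posterior αⱼ = prior αⱼ + observed count nⱼ.
Posterior concentration: (73.0, 51.4, 31.1), total = 155.5.
Joint mode component: (α_{R3}−1)/(Σα−K) = 30.1/152.5 = 0.1974.

0.1974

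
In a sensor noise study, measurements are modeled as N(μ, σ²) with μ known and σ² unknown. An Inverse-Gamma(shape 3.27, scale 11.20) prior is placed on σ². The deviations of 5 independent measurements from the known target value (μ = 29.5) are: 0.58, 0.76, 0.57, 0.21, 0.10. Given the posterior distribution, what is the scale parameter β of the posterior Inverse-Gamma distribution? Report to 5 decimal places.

11.84650

With known mean μ and an Inverse-Gamma(α, β) prior on σ², the Normal likelihood is conjugate: posterior is Inv-Gamma(α + n/2, β + Σ(xᵢ−μ)²/2).
Σ(xᵢ−μ)² = (0.58)² + (0.76)² + (0.57)² + (0.21)² + (0.10)² = 1.2930.
Posterior: Inv-Gamma(3.27 + 5/2, 11.20 + 1.2930/2) = Inv-Gamma(5.77, 11.84650).
Posterior β = 11.84650.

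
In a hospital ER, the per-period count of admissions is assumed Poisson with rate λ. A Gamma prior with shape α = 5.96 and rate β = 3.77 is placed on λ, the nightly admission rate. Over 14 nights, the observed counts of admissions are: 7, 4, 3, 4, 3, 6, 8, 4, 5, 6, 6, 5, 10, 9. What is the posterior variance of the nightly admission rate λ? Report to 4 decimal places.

With a Gamma(shape α, rate β) prior, the Poisson likelihood is conjugate: the posterior is Gamma(α + ΣXᵢ, β + n).
Sum of counts S = 80 over n = 14 nights.
Posterior: Gamma(α+S, β+n) = Gamma(5.96+80, 3.77+14) = Gamma(85.96, 17.77).
Var = α/β² = 85.96/17.77² = 0.2722.

0.2722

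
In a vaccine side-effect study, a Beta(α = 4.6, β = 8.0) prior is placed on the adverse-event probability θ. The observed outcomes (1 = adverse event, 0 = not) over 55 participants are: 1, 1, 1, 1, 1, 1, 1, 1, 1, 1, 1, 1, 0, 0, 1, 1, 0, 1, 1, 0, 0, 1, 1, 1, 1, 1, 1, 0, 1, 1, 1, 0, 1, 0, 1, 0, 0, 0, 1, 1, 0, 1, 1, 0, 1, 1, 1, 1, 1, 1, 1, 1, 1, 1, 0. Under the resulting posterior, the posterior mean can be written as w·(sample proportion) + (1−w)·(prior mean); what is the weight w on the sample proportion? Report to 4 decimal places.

0.8136

The Beta prior is conjugate to a Binomial/Bernoulli likelihood; the update adds successes to α and failures to β.
Posterior mean = (α₀+k)/(α₀+β₀+n) = [n/(α₀+β₀+n)]·(k/n) + [(α₀+β₀)/(α₀+β₀+n)]·α₀/(α₀+β₀), so only n and the prior enter the weight.
The weight on the data is w = n/(α₀+β₀+n) = 55/(4.6+8.0+55) = 55/67.6 = 0.8136.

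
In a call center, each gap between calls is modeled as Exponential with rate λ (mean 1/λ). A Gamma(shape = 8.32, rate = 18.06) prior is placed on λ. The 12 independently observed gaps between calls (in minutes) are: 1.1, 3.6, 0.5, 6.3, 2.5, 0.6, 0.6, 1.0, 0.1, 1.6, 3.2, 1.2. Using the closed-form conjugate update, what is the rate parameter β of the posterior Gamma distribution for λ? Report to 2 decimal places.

With a Gamma(shape α, rate β) prior on the exponential rate λ, the posterior after n observations with total T = Σxᵢ is Gamma(α+n, β+T).
Sum of observations T = 22.3 minutes; n = 12.
Posterior: Gamma(8.32+12, 18.06+22.3) = Gamma(20.32, 40.36).
Posterior β = 40.36.

40.36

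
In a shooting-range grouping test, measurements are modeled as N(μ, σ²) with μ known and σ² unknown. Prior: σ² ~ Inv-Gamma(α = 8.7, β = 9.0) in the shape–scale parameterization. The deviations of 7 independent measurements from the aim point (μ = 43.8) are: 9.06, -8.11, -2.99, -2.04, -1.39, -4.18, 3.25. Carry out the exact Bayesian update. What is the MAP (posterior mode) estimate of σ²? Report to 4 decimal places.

With known mean μ and an Inverse-Gamma(α, β) prior on σ², the Normal likelihood is conjugate: posterior is Inv-Gamma(α + n/2, β + Σ(xᵢ−μ)²/2).
Σ(xᵢ−μ)² = (9.06)² + (-8.11)² + (-2.99)² + (-2.04)² + (-1.39)² + (-4.18)² + (3.25)² = 190.9244.
Posterior: Inv-Gamma(8.7 + 7/2, 9.0 + 190.9244/2) = Inv-Gamma(12.20, 104.46220).
Mode = β/(α+1) = 104.46220/13.20 = 7.9138.

7.9138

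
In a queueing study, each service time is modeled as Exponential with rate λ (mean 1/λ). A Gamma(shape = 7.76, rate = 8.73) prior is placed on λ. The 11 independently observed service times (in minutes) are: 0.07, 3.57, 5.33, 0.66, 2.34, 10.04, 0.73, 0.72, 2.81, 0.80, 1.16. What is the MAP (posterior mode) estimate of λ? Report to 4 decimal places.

With a Gamma(shape α, rate β) prior on the exponential rate λ, the posterior after n observations with total T = Σxᵢ is Gamma(α+n, β+T).
Sum of observations T = 28.23 minutes; n = 11.
Posterior: Gamma(7.76+11, 8.73+28.23) = Gamma(18.76, 36.96).
Mode = (α−1)/β = 0.4805.

0.4805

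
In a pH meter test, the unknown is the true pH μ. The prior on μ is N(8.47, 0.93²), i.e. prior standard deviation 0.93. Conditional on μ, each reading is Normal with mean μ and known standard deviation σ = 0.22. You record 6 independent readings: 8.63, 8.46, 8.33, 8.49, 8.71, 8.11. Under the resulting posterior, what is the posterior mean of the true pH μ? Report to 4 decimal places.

8.4551

For Normal data with known variance σ², a Normal(μ₀, σ₀²) prior on μ is conjugate. Posterior precision = 1/σ₀² + n/σ²; posterior mean is the precision-weighted average of μ₀ and x̄.
Σxᵢ = 8.63 + 8.46 + 8.33 + 8.49 + 8.71 + 8.11 = 50.73, so n·x̄ = 50.73.
σ₀² = 0.93² = 0.8649, σ² = 0.22² = 0.0484; σ² + n·σ₀² = 0.0484 + 6·0.8649 = 5.2378.
Posterior mean = (μ₀/σ₀² + n·x̄/σ²)/(1/σ₀² + n/σ²) = (σ²·μ₀ + σ₀²·n·x̄)/(σ² + n·σ₀²) = (0.0484·8.47 + 0.8649·50.73)/5.2378 = 44.286325/5.2378 = 8.4551.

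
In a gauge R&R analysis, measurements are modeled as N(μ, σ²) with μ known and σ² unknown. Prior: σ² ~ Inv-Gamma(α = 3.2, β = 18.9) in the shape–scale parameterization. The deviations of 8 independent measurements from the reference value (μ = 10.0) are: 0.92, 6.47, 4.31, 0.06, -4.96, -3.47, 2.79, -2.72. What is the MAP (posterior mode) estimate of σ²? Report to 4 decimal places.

9.2020

With known mean μ and an Inverse-Gamma(α, β) prior on σ², the Normal likelihood is conjugate: posterior is Inv-Gamma(α + n/2, β + Σ(xᵢ−μ)²/2).
Σ(xᵢ−μ)² = (0.92)² + (6.47)² + (4.31)² + (0.06)² + (-4.96)² + (-3.47)² + (2.79)² + (-2.72)² = 113.1120.
Posterior: Inv-Gamma(3.2 + 8/2, 18.9 + 113.1120/2) = Inv-Gamma(7.20, 75.45600).
Mode = β/(α+1) = 75.45600/8.20 = 9.2020.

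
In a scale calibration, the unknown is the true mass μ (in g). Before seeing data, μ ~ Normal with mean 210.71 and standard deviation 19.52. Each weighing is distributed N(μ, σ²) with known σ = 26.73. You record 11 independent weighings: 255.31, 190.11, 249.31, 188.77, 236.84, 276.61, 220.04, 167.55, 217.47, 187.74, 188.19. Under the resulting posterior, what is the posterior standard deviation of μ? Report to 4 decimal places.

For Normal data with known variance σ², a Normal(μ₀, σ₀²) prior on μ is conjugate. Posterior precision = 1/σ₀² + n/σ²; posterior mean is the precision-weighted average of μ₀ and x̄.
σ₀² = 19.52² = 381.0304, σ² = 26.73² = 714.4929; σ² + n·σ₀² = 714.4929 + 11·381.0304 = 4905.8273.
Posterior precision = 1/σ₀² + n/σ² = 1/381.0304 + 11/714.4929 = (σ² + n·σ₀²)/(σ₀²σ²) = 4905.8273/(381.0304·714.4929); posterior variance σₙ² = σ₀²σ²/(σ² + n·σ₀²) = 381.0304·714.4929/4905.8273 = 55.493905.
Posterior SD = √σₙ² = √(381.0304·714.4929/4905.8273) = 7.4494.

7.4494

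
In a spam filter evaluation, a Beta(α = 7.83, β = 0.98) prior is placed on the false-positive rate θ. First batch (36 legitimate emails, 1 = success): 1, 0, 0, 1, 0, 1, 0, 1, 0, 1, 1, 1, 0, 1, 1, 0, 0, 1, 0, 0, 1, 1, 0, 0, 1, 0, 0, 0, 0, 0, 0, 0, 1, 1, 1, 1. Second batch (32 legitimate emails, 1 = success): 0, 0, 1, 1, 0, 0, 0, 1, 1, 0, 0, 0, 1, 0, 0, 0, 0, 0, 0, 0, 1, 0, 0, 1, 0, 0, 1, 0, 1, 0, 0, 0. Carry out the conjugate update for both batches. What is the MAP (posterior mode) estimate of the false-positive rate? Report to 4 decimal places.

The Beta prior is conjugate to a Binomial/Bernoulli likelihood; the update adds successes to α and failures to β.
After batch 1: Beta(7.83+17, 0.98+19) = Beta(24.83, 19.98).
After batch 2: Beta(24.83+9, 19.98+23) = Beta(33.83, 42.98).
Mode of Beta(a,b) for a,b>1 is (a−1)/(a+b−2) = 32.83/74.81 = 0.4388.

0.4388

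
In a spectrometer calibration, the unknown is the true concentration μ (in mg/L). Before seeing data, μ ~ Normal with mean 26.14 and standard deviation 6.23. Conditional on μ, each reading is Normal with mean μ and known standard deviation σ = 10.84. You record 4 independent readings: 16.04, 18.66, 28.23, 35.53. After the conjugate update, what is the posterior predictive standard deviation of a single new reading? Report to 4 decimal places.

For Normal data with known variance σ², a Normal(μ₀, σ₀²) prior on μ is conjugate. Posterior precision = 1/σ₀² + n/σ²; posterior mean is the precision-weighted average of μ₀ and x̄.
σ₀² = 6.23² = 38.8129, σ² = 10.84² = 117.5056; σ² + n·σ₀² = 117.5056 + 4·38.8129 = 272.7572.
Posterior precision = 1/σ₀² + n/σ² = 1/38.8129 + 4/117.5056 = (σ² + n·σ₀²)/(σ₀²σ²) = 272.7572/(38.8129·117.5056); posterior variance σₙ² = σ₀²σ²/(σ² + n·σ₀²) = 38.8129·117.5056/272.7572 = 16.720853.
Predictive variance for one new observation = σₙ² + σ² = 38.8129·117.5056/272.7572 + 117.5056 = σ²·(σ₀² + 272.7572)/272.7572 = 117.5056·311.5701/272.7572 = 134.226453; SD = √(117.5056·311.5701/272.7572) = 11.5856.

11.5856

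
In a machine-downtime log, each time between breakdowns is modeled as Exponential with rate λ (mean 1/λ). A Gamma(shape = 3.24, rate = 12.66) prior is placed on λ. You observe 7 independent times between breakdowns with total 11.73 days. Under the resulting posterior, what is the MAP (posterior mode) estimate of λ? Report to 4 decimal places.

With a Gamma(shape α, rate β) prior on the exponential rate λ, the posterior after n observations with total T = Σxᵢ is Gamma(α+n, β+T).
Posterior: Gamma(3.24+7, 12.66+11.73) = Gamma(10.24, 24.39).
Mode = (α−1)/β = 0.3788.

0.3788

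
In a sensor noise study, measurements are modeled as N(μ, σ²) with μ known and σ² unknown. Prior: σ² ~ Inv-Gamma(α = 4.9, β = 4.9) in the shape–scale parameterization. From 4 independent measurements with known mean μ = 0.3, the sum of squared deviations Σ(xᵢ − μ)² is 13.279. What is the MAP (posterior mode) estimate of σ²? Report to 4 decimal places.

With known mean μ and an Inverse-Gamma(α, β) prior on σ², the Normal likelihood is conjugate: posterior is Inv-Gamma(α + n/2, β + Σ(xᵢ−μ)²/2).
Posterior: Inv-Gamma(4.9 + 4/2, 4.9 + 13.279/2) = Inv-Gamma(6.90, 11.5395).
Mode = β/(α+1) = 11.5395/7.90 = 1.4607.

1.4607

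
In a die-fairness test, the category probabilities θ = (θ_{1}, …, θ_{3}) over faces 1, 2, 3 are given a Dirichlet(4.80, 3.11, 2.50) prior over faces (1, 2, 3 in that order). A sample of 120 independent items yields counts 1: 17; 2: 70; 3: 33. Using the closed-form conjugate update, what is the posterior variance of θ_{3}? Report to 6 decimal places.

The Dirichlet prior is conjugate to the Multinomial likelihood: each posterior αⱼ = prior αⱼ + observed count nⱼ.
Posterior concentration: (21.80, 73.11, 35.50), total = 130.41.
Var[θ_j] = α_j(Σα−α_j)/((Σα)²(Σα+1)) = 35.50·94.91/(130.41²·131.41) = 0.001508.

0.001508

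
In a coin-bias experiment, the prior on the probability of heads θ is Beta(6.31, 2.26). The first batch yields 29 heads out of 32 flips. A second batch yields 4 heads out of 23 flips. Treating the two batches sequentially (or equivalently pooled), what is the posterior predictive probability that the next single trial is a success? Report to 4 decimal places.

The Beta prior is conjugate to a Binomial/Bernoulli likelihood; the update adds successes to α and failures to β.
After batch 1: Beta(6.31+29, 2.26+3) = Beta(35.31, 5.26).
After batch 2: Beta(35.31+4, 5.26+19) = Beta(39.31, 24.26).
For a single future Bernoulli trial, P(success | data) = α/(α+β) = 0.6184.

0.6184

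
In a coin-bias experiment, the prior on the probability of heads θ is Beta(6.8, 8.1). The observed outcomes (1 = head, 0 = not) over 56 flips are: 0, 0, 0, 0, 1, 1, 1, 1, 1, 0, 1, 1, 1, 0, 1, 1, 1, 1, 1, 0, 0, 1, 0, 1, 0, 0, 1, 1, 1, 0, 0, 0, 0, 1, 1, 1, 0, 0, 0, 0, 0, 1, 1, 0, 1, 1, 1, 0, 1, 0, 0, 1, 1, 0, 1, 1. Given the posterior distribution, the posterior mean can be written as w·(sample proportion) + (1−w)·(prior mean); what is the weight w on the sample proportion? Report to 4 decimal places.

The Beta prior is conjugate to a Binomial/Bernoulli likelihood; the update adds successes to α and failures to β.
Posterior mean = (α₀+k)/(α₀+β₀+n) = [n/(α₀+β₀+n)]·(k/n) + [(α₀+β₀)/(α₀+β₀+n)]·α₀/(α₀+β₀), so only n and the prior enter the weight.
The weight on the data is w = n/(α₀+β₀+n) = 56/(6.8+8.1+56) = 56/70.9 = 0.7898.

0.7898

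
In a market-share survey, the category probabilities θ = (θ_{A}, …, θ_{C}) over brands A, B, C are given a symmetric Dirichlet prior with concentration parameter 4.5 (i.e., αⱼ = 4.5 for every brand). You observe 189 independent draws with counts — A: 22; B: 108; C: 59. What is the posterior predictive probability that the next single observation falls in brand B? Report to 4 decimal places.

The Dirichlet prior is conjugate to the Multinomial likelihood: each posterior αⱼ = prior αⱼ + observed count nⱼ.
Posterior concentration: (26.5, 112.5, 63.5), total = 202.5.
P(next = B | data) = α_{B}/Σα = 0.5556.

0.5556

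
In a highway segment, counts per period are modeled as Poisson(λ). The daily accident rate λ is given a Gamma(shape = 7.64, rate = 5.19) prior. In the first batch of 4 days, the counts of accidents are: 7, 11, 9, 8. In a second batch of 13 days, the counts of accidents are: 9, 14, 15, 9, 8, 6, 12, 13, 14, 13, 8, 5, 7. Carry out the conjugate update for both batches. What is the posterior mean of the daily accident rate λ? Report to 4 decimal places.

7.9153

With a Gamma(shape α, rate β) prior, the Poisson likelihood is conjugate: the posterior is Gamma(α + ΣXᵢ, β + n).
Batch 1: sum of counts S = 35 over n = 4 days.
After batch 1: Gamma(α+S, β+n) = Gamma(7.64+35, 5.19+4) = Gamma(42.64, 9.19).
Batch 2: sum of counts S = 133 over n = 13 days.
After batch 2: Gamma(α+S, β+n) = Gamma(42.64+133, 9.19+13) = Gamma(175.64, 22.19).
Posterior mean = α/β = 175.64/22.19 = 7.9153.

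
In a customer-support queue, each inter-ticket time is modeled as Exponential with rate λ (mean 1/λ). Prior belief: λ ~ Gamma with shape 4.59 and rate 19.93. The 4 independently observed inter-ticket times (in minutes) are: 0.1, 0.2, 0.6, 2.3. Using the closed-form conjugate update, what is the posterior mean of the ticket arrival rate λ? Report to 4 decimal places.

0.3714

With a Gamma(shape α, rate β) prior on the exponential rate λ, the posterior after n observations with total T = Σxᵢ is Gamma(α+n, β+T).
Sum of observations T = 3.2 minutes; n = 4.
Posterior: Gamma(4.59+4, 19.93+3.2) = Gamma(8.59, 23.13).
Posterior mean of λ = α/β = 8.59/23.13 = 0.3714.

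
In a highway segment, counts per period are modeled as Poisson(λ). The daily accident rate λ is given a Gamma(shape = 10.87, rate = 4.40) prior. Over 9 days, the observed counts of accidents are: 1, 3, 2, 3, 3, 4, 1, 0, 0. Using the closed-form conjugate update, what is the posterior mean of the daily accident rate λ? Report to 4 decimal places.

2.0799

With a Gamma(shape α, rate β) prior, the Poisson likelihood is conjugate: the posterior is Gamma(α + ΣXᵢ, β + n).
Sum of counts S = 17 over n = 9 days.
Posterior: Gamma(α+S, β+n) = Gamma(10.87+17, 4.40+9) = Gamma(27.87, 13.40).
Posterior mean = α/β = 27.87/13.40 = 2.0799.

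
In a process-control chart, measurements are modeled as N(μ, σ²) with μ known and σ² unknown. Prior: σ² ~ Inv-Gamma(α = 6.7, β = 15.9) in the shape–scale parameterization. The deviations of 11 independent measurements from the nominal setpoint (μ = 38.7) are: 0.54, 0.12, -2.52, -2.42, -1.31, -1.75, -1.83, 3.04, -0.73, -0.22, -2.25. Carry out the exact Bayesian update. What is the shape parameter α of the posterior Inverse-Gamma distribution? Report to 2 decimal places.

With known mean μ and an Inverse-Gamma(α, β) prior on σ², the Normal likelihood is conjugate: posterior is Inv-Gamma(α + n/2, β + Σ(xᵢ−μ)²/2).
Σ(xᵢ−μ)² = (0.54)² + (0.12)² + (-2.52)² + (-2.42)² + (-1.31)² + (-1.75)² + (-1.83)² + (3.04)² + (-0.73)² + (-0.22)² + (-2.25)² = 35.5257.
Posterior: Inv-Gamma(6.7 + 11/2, 15.9 + 35.5257/2) = Inv-Gamma(12.20, 33.66285).
Posterior α = 12.20.

12.20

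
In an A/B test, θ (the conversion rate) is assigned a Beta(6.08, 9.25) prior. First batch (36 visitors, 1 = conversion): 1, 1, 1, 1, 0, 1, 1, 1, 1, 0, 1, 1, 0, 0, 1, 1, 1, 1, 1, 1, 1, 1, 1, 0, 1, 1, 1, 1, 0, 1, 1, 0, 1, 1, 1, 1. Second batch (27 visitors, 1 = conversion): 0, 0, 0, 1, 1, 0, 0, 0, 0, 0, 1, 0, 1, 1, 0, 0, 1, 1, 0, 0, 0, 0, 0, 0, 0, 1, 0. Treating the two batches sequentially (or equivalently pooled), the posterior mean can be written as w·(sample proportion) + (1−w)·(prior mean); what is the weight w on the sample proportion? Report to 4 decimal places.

The Beta prior is conjugate to a Binomial/Bernoulli likelihood; the update adds successes to α and failures to β.
Total number of visitors: n = 36 + 27 = 63.
Posterior mean = (α₀+k)/(α₀+β₀+n) = [n/(α₀+β₀+n)]·(k/n) + [(α₀+β₀)/(α₀+β₀+n)]·α₀/(α₀+β₀), so only n and the prior enter the weight.
The weight on the data is w = n/(α₀+β₀+n) = 63/(6.08+9.25+63) = 63/78.33 = 0.8043.

0.8043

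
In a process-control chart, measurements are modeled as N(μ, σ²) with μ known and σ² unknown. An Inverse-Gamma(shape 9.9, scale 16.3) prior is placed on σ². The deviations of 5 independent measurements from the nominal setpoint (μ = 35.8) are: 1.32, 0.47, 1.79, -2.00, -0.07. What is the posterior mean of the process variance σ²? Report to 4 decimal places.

With known mean μ and an Inverse-Gamma(α, β) prior on σ², the Normal likelihood is conjugate: posterior is Inv-Gamma(α + n/2, β + Σ(xᵢ−μ)²/2).
Σ(xᵢ−μ)² = (1.32)² + (0.47)² + (1.79)² + (-2.00)² + (-0.07)² = 9.1723.
Posterior: Inv-Gamma(9.9 + 5/2, 16.3 + 9.1723/2) = Inv-Gamma(12.40, 20.88615).
E[σ²|data] = β/(α−1) = 20.88615/11.40 = 1.8321.

1.8321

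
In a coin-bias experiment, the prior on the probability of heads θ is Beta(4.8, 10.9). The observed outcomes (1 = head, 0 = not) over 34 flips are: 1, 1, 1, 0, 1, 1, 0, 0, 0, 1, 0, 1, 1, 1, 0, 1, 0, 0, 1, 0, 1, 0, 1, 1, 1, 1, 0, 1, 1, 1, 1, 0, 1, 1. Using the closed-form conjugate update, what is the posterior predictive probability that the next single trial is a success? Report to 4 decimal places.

0.5392

The Beta prior is conjugate to a Binomial/Bernoulli likelihood; the update adds successes to α and failures to β.
Posterior: Beta(α+k, β+n−k) = Beta(4.8+22, 10.9+12) = Beta(26.8, 22.9).
For a single future Bernoulli trial, P(success | data) = α/(α+β) = 0.5392.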